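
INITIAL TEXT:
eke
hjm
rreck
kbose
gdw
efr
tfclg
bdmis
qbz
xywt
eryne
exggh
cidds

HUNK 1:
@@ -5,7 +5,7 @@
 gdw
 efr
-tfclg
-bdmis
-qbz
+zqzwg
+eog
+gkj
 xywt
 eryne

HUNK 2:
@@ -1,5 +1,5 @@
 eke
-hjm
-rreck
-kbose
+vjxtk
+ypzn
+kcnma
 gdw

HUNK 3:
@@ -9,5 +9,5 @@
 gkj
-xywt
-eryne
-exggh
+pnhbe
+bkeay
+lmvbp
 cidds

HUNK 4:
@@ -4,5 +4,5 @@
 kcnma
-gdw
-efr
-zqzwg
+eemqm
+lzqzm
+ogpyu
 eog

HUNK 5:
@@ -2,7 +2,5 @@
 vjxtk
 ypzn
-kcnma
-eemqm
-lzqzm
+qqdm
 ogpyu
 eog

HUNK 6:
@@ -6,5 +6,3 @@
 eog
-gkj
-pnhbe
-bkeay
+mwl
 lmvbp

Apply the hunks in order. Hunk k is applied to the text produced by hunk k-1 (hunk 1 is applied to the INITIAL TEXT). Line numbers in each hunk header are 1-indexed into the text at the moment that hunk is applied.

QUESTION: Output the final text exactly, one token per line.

Hunk 1: at line 5 remove [tfclg,bdmis,qbz] add [zqzwg,eog,gkj] -> 13 lines: eke hjm rreck kbose gdw efr zqzwg eog gkj xywt eryne exggh cidds
Hunk 2: at line 1 remove [hjm,rreck,kbose] add [vjxtk,ypzn,kcnma] -> 13 lines: eke vjxtk ypzn kcnma gdw efr zqzwg eog gkj xywt eryne exggh cidds
Hunk 3: at line 9 remove [xywt,eryne,exggh] add [pnhbe,bkeay,lmvbp] -> 13 lines: eke vjxtk ypzn kcnma gdw efr zqzwg eog gkj pnhbe bkeay lmvbp cidds
Hunk 4: at line 4 remove [gdw,efr,zqzwg] add [eemqm,lzqzm,ogpyu] -> 13 lines: eke vjxtk ypzn kcnma eemqm lzqzm ogpyu eog gkj pnhbe bkeay lmvbp cidds
Hunk 5: at line 2 remove [kcnma,eemqm,lzqzm] add [qqdm] -> 11 lines: eke vjxtk ypzn qqdm ogpyu eog gkj pnhbe bkeay lmvbp cidds
Hunk 6: at line 6 remove [gkj,pnhbe,bkeay] add [mwl] -> 9 lines: eke vjxtk ypzn qqdm ogpyu eog mwl lmvbp cidds

Answer: eke
vjxtk
ypzn
qqdm
ogpyu
eog
mwl
lmvbp
cidds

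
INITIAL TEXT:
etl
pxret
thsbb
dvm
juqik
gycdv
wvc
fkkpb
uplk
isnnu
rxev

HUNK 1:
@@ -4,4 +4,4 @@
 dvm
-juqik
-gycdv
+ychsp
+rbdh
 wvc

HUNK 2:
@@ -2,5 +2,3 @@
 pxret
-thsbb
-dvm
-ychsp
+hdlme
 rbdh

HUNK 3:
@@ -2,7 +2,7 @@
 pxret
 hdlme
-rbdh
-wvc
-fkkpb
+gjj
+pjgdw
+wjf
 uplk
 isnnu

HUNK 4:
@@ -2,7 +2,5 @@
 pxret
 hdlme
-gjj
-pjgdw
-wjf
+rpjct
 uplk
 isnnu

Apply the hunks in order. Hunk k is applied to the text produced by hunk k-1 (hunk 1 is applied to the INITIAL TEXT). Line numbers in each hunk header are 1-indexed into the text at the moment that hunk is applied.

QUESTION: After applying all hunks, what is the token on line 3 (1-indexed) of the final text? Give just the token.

Answer: hdlme

Derivation:
Hunk 1: at line 4 remove [juqik,gycdv] add [ychsp,rbdh] -> 11 lines: etl pxret thsbb dvm ychsp rbdh wvc fkkpb uplk isnnu rxev
Hunk 2: at line 2 remove [thsbb,dvm,ychsp] add [hdlme] -> 9 lines: etl pxret hdlme rbdh wvc fkkpb uplk isnnu rxev
Hunk 3: at line 2 remove [rbdh,wvc,fkkpb] add [gjj,pjgdw,wjf] -> 9 lines: etl pxret hdlme gjj pjgdw wjf uplk isnnu rxev
Hunk 4: at line 2 remove [gjj,pjgdw,wjf] add [rpjct] -> 7 lines: etl pxret hdlme rpjct uplk isnnu rxev
Final line 3: hdlme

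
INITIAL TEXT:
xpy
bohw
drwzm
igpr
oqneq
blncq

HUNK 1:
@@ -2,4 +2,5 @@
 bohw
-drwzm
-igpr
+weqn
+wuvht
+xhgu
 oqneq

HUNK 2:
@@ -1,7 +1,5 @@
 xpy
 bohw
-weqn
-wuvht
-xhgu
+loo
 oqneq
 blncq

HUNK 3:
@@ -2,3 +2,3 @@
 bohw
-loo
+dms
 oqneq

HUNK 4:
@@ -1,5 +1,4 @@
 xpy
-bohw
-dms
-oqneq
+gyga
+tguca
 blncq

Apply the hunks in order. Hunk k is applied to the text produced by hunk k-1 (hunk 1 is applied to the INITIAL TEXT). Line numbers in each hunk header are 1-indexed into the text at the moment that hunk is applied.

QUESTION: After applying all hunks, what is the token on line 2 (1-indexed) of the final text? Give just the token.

Answer: gyga

Derivation:
Hunk 1: at line 2 remove [drwzm,igpr] add [weqn,wuvht,xhgu] -> 7 lines: xpy bohw weqn wuvht xhgu oqneq blncq
Hunk 2: at line 1 remove [weqn,wuvht,xhgu] add [loo] -> 5 lines: xpy bohw loo oqneq blncq
Hunk 3: at line 2 remove [loo] add [dms] -> 5 lines: xpy bohw dms oqneq blncq
Hunk 4: at line 1 remove [bohw,dms,oqneq] add [gyga,tguca] -> 4 lines: xpy gyga tguca blncq
Final line 2: gyga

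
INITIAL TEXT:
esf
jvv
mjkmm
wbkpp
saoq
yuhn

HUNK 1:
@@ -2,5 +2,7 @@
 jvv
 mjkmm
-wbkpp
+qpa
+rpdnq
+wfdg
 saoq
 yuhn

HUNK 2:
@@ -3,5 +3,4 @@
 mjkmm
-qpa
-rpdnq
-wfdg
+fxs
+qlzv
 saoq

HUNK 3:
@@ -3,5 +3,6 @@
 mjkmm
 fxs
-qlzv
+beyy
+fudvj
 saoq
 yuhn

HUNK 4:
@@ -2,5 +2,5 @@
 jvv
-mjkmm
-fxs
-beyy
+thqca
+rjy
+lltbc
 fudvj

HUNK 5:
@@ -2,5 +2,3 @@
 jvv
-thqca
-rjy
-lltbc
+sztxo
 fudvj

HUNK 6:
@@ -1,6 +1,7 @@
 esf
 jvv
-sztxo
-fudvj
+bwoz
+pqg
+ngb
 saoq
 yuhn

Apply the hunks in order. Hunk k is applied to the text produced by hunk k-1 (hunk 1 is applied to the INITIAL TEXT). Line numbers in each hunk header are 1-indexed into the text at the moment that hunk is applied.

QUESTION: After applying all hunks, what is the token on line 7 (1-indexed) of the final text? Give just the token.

Hunk 1: at line 2 remove [wbkpp] add [qpa,rpdnq,wfdg] -> 8 lines: esf jvv mjkmm qpa rpdnq wfdg saoq yuhn
Hunk 2: at line 3 remove [qpa,rpdnq,wfdg] add [fxs,qlzv] -> 7 lines: esf jvv mjkmm fxs qlzv saoq yuhn
Hunk 3: at line 3 remove [qlzv] add [beyy,fudvj] -> 8 lines: esf jvv mjkmm fxs beyy fudvj saoq yuhn
Hunk 4: at line 2 remove [mjkmm,fxs,beyy] add [thqca,rjy,lltbc] -> 8 lines: esf jvv thqca rjy lltbc fudvj saoq yuhn
Hunk 5: at line 2 remove [thqca,rjy,lltbc] add [sztxo] -> 6 lines: esf jvv sztxo fudvj saoq yuhn
Hunk 6: at line 1 remove [sztxo,fudvj] add [bwoz,pqg,ngb] -> 7 lines: esf jvv bwoz pqg ngb saoq yuhn
Final line 7: yuhn

Answer: yuhn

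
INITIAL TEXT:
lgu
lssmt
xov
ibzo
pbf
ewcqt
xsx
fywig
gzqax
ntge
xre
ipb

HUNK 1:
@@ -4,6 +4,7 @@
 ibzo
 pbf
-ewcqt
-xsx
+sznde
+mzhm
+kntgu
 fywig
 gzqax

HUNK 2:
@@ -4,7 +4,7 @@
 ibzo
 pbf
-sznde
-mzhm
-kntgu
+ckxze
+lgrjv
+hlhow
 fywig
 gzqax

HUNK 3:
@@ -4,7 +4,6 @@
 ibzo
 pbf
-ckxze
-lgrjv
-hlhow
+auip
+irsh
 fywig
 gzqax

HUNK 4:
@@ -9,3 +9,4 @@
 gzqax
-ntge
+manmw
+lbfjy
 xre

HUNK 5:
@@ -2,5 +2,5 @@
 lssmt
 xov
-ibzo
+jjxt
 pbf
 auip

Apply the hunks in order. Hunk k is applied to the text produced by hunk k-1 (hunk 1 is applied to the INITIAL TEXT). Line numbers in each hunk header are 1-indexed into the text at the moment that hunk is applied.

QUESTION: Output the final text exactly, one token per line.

Hunk 1: at line 4 remove [ewcqt,xsx] add [sznde,mzhm,kntgu] -> 13 lines: lgu lssmt xov ibzo pbf sznde mzhm kntgu fywig gzqax ntge xre ipb
Hunk 2: at line 4 remove [sznde,mzhm,kntgu] add [ckxze,lgrjv,hlhow] -> 13 lines: lgu lssmt xov ibzo pbf ckxze lgrjv hlhow fywig gzqax ntge xre ipb
Hunk 3: at line 4 remove [ckxze,lgrjv,hlhow] add [auip,irsh] -> 12 lines: lgu lssmt xov ibzo pbf auip irsh fywig gzqax ntge xre ipb
Hunk 4: at line 9 remove [ntge] add [manmw,lbfjy] -> 13 lines: lgu lssmt xov ibzo pbf auip irsh fywig gzqax manmw lbfjy xre ipb
Hunk 5: at line 2 remove [ibzo] add [jjxt] -> 13 lines: lgu lssmt xov jjxt pbf auip irsh fywig gzqax manmw lbfjy xre ipb

Answer: lgu
lssmt
xov
jjxt
pbf
auip
irsh
fywig
gzqax
manmw
lbfjy
xre
ipb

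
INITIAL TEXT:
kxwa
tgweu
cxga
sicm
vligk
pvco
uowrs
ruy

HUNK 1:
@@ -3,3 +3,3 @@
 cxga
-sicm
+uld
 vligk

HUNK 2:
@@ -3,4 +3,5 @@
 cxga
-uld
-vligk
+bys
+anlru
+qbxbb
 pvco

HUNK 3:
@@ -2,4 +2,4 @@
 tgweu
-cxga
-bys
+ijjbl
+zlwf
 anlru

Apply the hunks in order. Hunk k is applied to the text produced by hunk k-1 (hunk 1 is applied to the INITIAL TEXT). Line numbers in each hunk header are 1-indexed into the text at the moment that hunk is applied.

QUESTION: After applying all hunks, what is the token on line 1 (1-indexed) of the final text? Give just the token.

Hunk 1: at line 3 remove [sicm] add [uld] -> 8 lines: kxwa tgweu cxga uld vligk pvco uowrs ruy
Hunk 2: at line 3 remove [uld,vligk] add [bys,anlru,qbxbb] -> 9 lines: kxwa tgweu cxga bys anlru qbxbb pvco uowrs ruy
Hunk 3: at line 2 remove [cxga,bys] add [ijjbl,zlwf] -> 9 lines: kxwa tgweu ijjbl zlwf anlru qbxbb pvco uowrs ruy
Final line 1: kxwa

Answer: kxwa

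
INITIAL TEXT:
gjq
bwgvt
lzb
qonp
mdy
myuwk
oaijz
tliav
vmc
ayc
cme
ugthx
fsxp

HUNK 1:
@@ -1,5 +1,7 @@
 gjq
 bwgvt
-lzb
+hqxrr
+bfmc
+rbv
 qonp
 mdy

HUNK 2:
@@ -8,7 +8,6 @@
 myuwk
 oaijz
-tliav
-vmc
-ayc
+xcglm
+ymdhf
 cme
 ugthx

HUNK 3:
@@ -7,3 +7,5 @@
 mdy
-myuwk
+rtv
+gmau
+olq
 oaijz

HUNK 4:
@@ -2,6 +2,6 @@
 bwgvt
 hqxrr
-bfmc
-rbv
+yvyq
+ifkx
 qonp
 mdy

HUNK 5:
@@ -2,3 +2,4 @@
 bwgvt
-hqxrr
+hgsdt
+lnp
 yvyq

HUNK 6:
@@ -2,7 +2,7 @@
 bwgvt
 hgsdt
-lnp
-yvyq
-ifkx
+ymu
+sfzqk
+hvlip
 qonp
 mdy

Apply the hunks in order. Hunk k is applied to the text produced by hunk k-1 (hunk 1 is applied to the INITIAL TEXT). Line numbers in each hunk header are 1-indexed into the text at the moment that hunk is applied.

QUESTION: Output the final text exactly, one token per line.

Answer: gjq
bwgvt
hgsdt
ymu
sfzqk
hvlip
qonp
mdy
rtv
gmau
olq
oaijz
xcglm
ymdhf
cme
ugthx
fsxp

Derivation:
Hunk 1: at line 1 remove [lzb] add [hqxrr,bfmc,rbv] -> 15 lines: gjq bwgvt hqxrr bfmc rbv qonp mdy myuwk oaijz tliav vmc ayc cme ugthx fsxp
Hunk 2: at line 8 remove [tliav,vmc,ayc] add [xcglm,ymdhf] -> 14 lines: gjq bwgvt hqxrr bfmc rbv qonp mdy myuwk oaijz xcglm ymdhf cme ugthx fsxp
Hunk 3: at line 7 remove [myuwk] add [rtv,gmau,olq] -> 16 lines: gjq bwgvt hqxrr bfmc rbv qonp mdy rtv gmau olq oaijz xcglm ymdhf cme ugthx fsxp
Hunk 4: at line 2 remove [bfmc,rbv] add [yvyq,ifkx] -> 16 lines: gjq bwgvt hqxrr yvyq ifkx qonp mdy rtv gmau olq oaijz xcglm ymdhf cme ugthx fsxp
Hunk 5: at line 2 remove [hqxrr] add [hgsdt,lnp] -> 17 lines: gjq bwgvt hgsdt lnp yvyq ifkx qonp mdy rtv gmau olq oaijz xcglm ymdhf cme ugthx fsxp
Hunk 6: at line 2 remove [lnp,yvyq,ifkx] add [ymu,sfzqk,hvlip] -> 17 lines: gjq bwgvt hgsdt ymu sfzqk hvlip qonp mdy rtv gmau olq oaijz xcglm ymdhf cme ugthx fsxp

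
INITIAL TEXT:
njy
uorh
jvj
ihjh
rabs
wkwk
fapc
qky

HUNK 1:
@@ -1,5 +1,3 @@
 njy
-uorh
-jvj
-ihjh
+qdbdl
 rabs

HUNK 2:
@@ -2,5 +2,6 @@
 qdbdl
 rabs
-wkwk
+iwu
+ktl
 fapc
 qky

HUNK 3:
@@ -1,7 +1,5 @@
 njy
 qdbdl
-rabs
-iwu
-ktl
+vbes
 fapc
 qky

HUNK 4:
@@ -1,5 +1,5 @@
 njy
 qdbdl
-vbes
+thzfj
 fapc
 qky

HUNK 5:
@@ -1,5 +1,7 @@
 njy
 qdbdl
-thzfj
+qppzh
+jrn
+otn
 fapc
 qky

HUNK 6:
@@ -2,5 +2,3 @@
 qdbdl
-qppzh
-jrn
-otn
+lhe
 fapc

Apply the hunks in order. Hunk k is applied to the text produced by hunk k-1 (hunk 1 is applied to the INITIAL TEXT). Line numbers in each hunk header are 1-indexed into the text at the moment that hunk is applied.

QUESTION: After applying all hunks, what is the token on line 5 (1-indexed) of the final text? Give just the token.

Answer: qky

Derivation:
Hunk 1: at line 1 remove [uorh,jvj,ihjh] add [qdbdl] -> 6 lines: njy qdbdl rabs wkwk fapc qky
Hunk 2: at line 2 remove [wkwk] add [iwu,ktl] -> 7 lines: njy qdbdl rabs iwu ktl fapc qky
Hunk 3: at line 1 remove [rabs,iwu,ktl] add [vbes] -> 5 lines: njy qdbdl vbes fapc qky
Hunk 4: at line 1 remove [vbes] add [thzfj] -> 5 lines: njy qdbdl thzfj fapc qky
Hunk 5: at line 1 remove [thzfj] add [qppzh,jrn,otn] -> 7 lines: njy qdbdl qppzh jrn otn fapc qky
Hunk 6: at line 2 remove [qppzh,jrn,otn] add [lhe] -> 5 lines: njy qdbdl lhe fapc qky
Final line 5: qky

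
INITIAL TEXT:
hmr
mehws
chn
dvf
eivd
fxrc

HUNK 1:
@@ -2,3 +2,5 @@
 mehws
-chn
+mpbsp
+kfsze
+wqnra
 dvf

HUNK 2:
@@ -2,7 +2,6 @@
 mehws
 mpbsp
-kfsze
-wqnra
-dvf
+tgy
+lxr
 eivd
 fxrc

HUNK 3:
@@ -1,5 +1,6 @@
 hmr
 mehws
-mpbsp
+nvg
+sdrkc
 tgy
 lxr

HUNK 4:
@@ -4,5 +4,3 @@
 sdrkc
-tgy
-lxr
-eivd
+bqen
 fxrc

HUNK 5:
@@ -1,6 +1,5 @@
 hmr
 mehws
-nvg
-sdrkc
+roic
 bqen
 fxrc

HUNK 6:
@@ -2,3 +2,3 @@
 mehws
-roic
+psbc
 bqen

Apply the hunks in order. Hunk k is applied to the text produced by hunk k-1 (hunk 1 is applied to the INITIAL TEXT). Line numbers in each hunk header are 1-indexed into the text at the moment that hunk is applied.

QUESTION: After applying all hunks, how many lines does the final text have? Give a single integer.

Answer: 5

Derivation:
Hunk 1: at line 2 remove [chn] add [mpbsp,kfsze,wqnra] -> 8 lines: hmr mehws mpbsp kfsze wqnra dvf eivd fxrc
Hunk 2: at line 2 remove [kfsze,wqnra,dvf] add [tgy,lxr] -> 7 lines: hmr mehws mpbsp tgy lxr eivd fxrc
Hunk 3: at line 1 remove [mpbsp] add [nvg,sdrkc] -> 8 lines: hmr mehws nvg sdrkc tgy lxr eivd fxrc
Hunk 4: at line 4 remove [tgy,lxr,eivd] add [bqen] -> 6 lines: hmr mehws nvg sdrkc bqen fxrc
Hunk 5: at line 1 remove [nvg,sdrkc] add [roic] -> 5 lines: hmr mehws roic bqen fxrc
Hunk 6: at line 2 remove [roic] add [psbc] -> 5 lines: hmr mehws psbc bqen fxrc
Final line count: 5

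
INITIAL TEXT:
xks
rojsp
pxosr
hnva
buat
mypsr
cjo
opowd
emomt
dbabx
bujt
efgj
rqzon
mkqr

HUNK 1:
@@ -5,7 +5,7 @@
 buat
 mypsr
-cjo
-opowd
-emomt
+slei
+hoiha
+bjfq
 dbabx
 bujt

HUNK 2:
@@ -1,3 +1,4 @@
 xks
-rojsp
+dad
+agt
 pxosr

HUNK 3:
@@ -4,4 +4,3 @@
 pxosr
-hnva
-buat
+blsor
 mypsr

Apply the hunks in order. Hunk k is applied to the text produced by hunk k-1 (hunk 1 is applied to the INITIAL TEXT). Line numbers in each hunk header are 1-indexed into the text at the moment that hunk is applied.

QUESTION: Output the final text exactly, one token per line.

Hunk 1: at line 5 remove [cjo,opowd,emomt] add [slei,hoiha,bjfq] -> 14 lines: xks rojsp pxosr hnva buat mypsr slei hoiha bjfq dbabx bujt efgj rqzon mkqr
Hunk 2: at line 1 remove [rojsp] add [dad,agt] -> 15 lines: xks dad agt pxosr hnva buat mypsr slei hoiha bjfq dbabx bujt efgj rqzon mkqr
Hunk 3: at line 4 remove [hnva,buat] add [blsor] -> 14 lines: xks dad agt pxosr blsor mypsr slei hoiha bjfq dbabx bujt efgj rqzon mkqr

Answer: xks
dad
agt
pxosr
blsor
mypsr
slei
hoiha
bjfq
dbabx
bujt
efgj
rqzon
mkqr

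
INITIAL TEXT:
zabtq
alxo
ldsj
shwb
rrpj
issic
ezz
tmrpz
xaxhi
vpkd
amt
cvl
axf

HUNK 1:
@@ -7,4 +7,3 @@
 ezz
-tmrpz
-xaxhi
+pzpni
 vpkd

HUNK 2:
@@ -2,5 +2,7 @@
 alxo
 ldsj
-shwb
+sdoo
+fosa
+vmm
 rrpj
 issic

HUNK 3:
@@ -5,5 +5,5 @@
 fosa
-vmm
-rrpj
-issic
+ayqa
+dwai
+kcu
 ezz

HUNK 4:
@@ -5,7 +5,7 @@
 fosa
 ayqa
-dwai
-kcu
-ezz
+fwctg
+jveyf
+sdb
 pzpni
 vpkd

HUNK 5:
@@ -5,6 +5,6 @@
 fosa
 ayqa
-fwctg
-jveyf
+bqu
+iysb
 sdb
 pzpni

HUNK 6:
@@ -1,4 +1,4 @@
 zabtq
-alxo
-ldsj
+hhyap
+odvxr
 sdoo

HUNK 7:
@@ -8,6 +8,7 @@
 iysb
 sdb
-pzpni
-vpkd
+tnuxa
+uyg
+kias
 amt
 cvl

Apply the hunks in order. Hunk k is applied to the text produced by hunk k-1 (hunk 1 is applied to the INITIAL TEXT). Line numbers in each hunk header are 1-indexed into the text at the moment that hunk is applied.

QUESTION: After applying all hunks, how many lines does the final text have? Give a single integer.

Hunk 1: at line 7 remove [tmrpz,xaxhi] add [pzpni] -> 12 lines: zabtq alxo ldsj shwb rrpj issic ezz pzpni vpkd amt cvl axf
Hunk 2: at line 2 remove [shwb] add [sdoo,fosa,vmm] -> 14 lines: zabtq alxo ldsj sdoo fosa vmm rrpj issic ezz pzpni vpkd amt cvl axf
Hunk 3: at line 5 remove [vmm,rrpj,issic] add [ayqa,dwai,kcu] -> 14 lines: zabtq alxo ldsj sdoo fosa ayqa dwai kcu ezz pzpni vpkd amt cvl axf
Hunk 4: at line 5 remove [dwai,kcu,ezz] add [fwctg,jveyf,sdb] -> 14 lines: zabtq alxo ldsj sdoo fosa ayqa fwctg jveyf sdb pzpni vpkd amt cvl axf
Hunk 5: at line 5 remove [fwctg,jveyf] add [bqu,iysb] -> 14 lines: zabtq alxo ldsj sdoo fosa ayqa bqu iysb sdb pzpni vpkd amt cvl axf
Hunk 6: at line 1 remove [alxo,ldsj] add [hhyap,odvxr] -> 14 lines: zabtq hhyap odvxr sdoo fosa ayqa bqu iysb sdb pzpni vpkd amt cvl axf
Hunk 7: at line 8 remove [pzpni,vpkd] add [tnuxa,uyg,kias] -> 15 lines: zabtq hhyap odvxr sdoo fosa ayqa bqu iysb sdb tnuxa uyg kias amt cvl axf
Final line count: 15

Answer: 15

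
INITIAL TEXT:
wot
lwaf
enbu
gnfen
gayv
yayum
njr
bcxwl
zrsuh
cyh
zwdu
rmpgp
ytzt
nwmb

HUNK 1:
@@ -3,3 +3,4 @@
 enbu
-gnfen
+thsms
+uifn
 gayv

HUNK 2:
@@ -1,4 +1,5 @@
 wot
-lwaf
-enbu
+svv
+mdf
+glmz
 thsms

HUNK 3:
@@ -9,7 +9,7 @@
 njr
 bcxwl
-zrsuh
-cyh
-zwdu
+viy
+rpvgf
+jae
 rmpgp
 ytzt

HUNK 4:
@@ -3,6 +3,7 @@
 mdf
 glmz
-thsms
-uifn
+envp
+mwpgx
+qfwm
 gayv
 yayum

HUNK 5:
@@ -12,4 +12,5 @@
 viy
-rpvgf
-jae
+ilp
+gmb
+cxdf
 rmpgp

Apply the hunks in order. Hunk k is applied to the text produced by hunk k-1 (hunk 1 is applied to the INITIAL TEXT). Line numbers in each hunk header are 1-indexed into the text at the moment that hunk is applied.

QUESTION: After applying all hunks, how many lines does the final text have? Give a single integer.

Answer: 18

Derivation:
Hunk 1: at line 3 remove [gnfen] add [thsms,uifn] -> 15 lines: wot lwaf enbu thsms uifn gayv yayum njr bcxwl zrsuh cyh zwdu rmpgp ytzt nwmb
Hunk 2: at line 1 remove [lwaf,enbu] add [svv,mdf,glmz] -> 16 lines: wot svv mdf glmz thsms uifn gayv yayum njr bcxwl zrsuh cyh zwdu rmpgp ytzt nwmb
Hunk 3: at line 9 remove [zrsuh,cyh,zwdu] add [viy,rpvgf,jae] -> 16 lines: wot svv mdf glmz thsms uifn gayv yayum njr bcxwl viy rpvgf jae rmpgp ytzt nwmb
Hunk 4: at line 3 remove [thsms,uifn] add [envp,mwpgx,qfwm] -> 17 lines: wot svv mdf glmz envp mwpgx qfwm gayv yayum njr bcxwl viy rpvgf jae rmpgp ytzt nwmb
Hunk 5: at line 12 remove [rpvgf,jae] add [ilp,gmb,cxdf] -> 18 lines: wot svv mdf glmz envp mwpgx qfwm gayv yayum njr bcxwl viy ilp gmb cxdf rmpgp ytzt nwmb
Final line count: 18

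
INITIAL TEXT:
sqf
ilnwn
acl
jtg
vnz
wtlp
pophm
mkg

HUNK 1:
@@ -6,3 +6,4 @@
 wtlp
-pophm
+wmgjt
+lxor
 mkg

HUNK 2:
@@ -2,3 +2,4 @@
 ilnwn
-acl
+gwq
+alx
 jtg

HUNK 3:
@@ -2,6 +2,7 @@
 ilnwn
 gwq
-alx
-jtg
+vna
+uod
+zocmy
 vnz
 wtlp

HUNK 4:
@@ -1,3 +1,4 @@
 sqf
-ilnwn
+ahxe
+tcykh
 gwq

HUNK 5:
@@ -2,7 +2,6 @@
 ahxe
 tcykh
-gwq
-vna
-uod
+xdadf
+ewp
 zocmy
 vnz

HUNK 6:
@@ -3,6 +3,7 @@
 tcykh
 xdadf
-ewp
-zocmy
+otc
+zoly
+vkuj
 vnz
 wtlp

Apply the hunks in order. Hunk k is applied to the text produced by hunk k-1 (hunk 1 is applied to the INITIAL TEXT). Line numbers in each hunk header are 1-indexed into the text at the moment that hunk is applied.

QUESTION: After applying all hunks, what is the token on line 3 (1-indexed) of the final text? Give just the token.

Answer: tcykh

Derivation:
Hunk 1: at line 6 remove [pophm] add [wmgjt,lxor] -> 9 lines: sqf ilnwn acl jtg vnz wtlp wmgjt lxor mkg
Hunk 2: at line 2 remove [acl] add [gwq,alx] -> 10 lines: sqf ilnwn gwq alx jtg vnz wtlp wmgjt lxor mkg
Hunk 3: at line 2 remove [alx,jtg] add [vna,uod,zocmy] -> 11 lines: sqf ilnwn gwq vna uod zocmy vnz wtlp wmgjt lxor mkg
Hunk 4: at line 1 remove [ilnwn] add [ahxe,tcykh] -> 12 lines: sqf ahxe tcykh gwq vna uod zocmy vnz wtlp wmgjt lxor mkg
Hunk 5: at line 2 remove [gwq,vna,uod] add [xdadf,ewp] -> 11 lines: sqf ahxe tcykh xdadf ewp zocmy vnz wtlp wmgjt lxor mkg
Hunk 6: at line 3 remove [ewp,zocmy] add [otc,zoly,vkuj] -> 12 lines: sqf ahxe tcykh xdadf otc zoly vkuj vnz wtlp wmgjt lxor mkg
Final line 3: tcykh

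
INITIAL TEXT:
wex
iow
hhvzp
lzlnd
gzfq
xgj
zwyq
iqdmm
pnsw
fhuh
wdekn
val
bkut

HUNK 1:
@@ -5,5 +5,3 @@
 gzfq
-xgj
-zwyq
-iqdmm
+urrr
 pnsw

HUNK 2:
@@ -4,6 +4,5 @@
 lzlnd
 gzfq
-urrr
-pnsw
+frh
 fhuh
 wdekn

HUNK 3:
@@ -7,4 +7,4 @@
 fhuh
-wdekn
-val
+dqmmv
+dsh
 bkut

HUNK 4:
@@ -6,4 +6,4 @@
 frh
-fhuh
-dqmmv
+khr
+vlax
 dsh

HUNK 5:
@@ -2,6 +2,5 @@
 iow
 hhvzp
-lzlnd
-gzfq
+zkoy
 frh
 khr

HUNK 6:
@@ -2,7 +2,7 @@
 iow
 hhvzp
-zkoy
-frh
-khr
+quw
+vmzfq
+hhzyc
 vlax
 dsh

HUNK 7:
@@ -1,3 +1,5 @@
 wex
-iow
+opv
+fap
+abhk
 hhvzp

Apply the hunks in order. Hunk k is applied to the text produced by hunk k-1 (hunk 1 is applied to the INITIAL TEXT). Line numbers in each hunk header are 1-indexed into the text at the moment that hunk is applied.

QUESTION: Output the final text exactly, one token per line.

Answer: wex
opv
fap
abhk
hhvzp
quw
vmzfq
hhzyc
vlax
dsh
bkut

Derivation:
Hunk 1: at line 5 remove [xgj,zwyq,iqdmm] add [urrr] -> 11 lines: wex iow hhvzp lzlnd gzfq urrr pnsw fhuh wdekn val bkut
Hunk 2: at line 4 remove [urrr,pnsw] add [frh] -> 10 lines: wex iow hhvzp lzlnd gzfq frh fhuh wdekn val bkut
Hunk 3: at line 7 remove [wdekn,val] add [dqmmv,dsh] -> 10 lines: wex iow hhvzp lzlnd gzfq frh fhuh dqmmv dsh bkut
Hunk 4: at line 6 remove [fhuh,dqmmv] add [khr,vlax] -> 10 lines: wex iow hhvzp lzlnd gzfq frh khr vlax dsh bkut
Hunk 5: at line 2 remove [lzlnd,gzfq] add [zkoy] -> 9 lines: wex iow hhvzp zkoy frh khr vlax dsh bkut
Hunk 6: at line 2 remove [zkoy,frh,khr] add [quw,vmzfq,hhzyc] -> 9 lines: wex iow hhvzp quw vmzfq hhzyc vlax dsh bkut
Hunk 7: at line 1 remove [iow] add [opv,fap,abhk] -> 11 lines: wex opv fap abhk hhvzp quw vmzfq hhzyc vlax dsh bkut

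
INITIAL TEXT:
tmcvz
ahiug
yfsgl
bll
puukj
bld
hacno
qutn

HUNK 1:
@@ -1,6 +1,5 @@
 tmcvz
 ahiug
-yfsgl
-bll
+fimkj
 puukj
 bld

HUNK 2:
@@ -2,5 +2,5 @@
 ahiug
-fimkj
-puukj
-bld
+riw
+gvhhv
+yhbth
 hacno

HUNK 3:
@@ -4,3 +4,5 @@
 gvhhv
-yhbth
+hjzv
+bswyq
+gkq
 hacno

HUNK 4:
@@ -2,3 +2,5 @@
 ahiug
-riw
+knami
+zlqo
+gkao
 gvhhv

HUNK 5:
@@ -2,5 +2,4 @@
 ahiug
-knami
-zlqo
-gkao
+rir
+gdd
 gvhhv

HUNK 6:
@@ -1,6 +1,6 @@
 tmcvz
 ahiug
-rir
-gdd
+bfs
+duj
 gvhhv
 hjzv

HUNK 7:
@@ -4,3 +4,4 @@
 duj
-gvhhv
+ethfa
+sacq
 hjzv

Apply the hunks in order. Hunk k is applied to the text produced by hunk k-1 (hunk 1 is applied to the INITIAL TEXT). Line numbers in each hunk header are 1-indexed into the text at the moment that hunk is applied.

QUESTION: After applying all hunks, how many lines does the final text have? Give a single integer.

Hunk 1: at line 1 remove [yfsgl,bll] add [fimkj] -> 7 lines: tmcvz ahiug fimkj puukj bld hacno qutn
Hunk 2: at line 2 remove [fimkj,puukj,bld] add [riw,gvhhv,yhbth] -> 7 lines: tmcvz ahiug riw gvhhv yhbth hacno qutn
Hunk 3: at line 4 remove [yhbth] add [hjzv,bswyq,gkq] -> 9 lines: tmcvz ahiug riw gvhhv hjzv bswyq gkq hacno qutn
Hunk 4: at line 2 remove [riw] add [knami,zlqo,gkao] -> 11 lines: tmcvz ahiug knami zlqo gkao gvhhv hjzv bswyq gkq hacno qutn
Hunk 5: at line 2 remove [knami,zlqo,gkao] add [rir,gdd] -> 10 lines: tmcvz ahiug rir gdd gvhhv hjzv bswyq gkq hacno qutn
Hunk 6: at line 1 remove [rir,gdd] add [bfs,duj] -> 10 lines: tmcvz ahiug bfs duj gvhhv hjzv bswyq gkq hacno qutn
Hunk 7: at line 4 remove [gvhhv] add [ethfa,sacq] -> 11 lines: tmcvz ahiug bfs duj ethfa sacq hjzv bswyq gkq hacno qutn
Final line count: 11

Answer: 11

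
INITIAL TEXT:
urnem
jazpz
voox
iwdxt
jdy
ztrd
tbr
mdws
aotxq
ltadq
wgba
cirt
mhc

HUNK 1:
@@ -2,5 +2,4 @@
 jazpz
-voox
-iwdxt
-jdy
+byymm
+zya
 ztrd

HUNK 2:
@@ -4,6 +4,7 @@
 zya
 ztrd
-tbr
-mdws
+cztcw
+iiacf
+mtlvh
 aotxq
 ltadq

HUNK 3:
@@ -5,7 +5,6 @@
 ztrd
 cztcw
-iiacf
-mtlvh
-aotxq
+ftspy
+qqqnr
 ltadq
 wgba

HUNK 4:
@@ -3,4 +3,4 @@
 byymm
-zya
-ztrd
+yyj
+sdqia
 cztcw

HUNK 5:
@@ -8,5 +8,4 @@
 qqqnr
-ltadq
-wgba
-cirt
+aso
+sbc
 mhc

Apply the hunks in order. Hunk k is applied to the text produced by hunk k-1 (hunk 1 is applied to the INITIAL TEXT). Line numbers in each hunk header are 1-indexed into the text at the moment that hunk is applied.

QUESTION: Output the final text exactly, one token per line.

Hunk 1: at line 2 remove [voox,iwdxt,jdy] add [byymm,zya] -> 12 lines: urnem jazpz byymm zya ztrd tbr mdws aotxq ltadq wgba cirt mhc
Hunk 2: at line 4 remove [tbr,mdws] add [cztcw,iiacf,mtlvh] -> 13 lines: urnem jazpz byymm zya ztrd cztcw iiacf mtlvh aotxq ltadq wgba cirt mhc
Hunk 3: at line 5 remove [iiacf,mtlvh,aotxq] add [ftspy,qqqnr] -> 12 lines: urnem jazpz byymm zya ztrd cztcw ftspy qqqnr ltadq wgba cirt mhc
Hunk 4: at line 3 remove [zya,ztrd] add [yyj,sdqia] -> 12 lines: urnem jazpz byymm yyj sdqia cztcw ftspy qqqnr ltadq wgba cirt mhc
Hunk 5: at line 8 remove [ltadq,wgba,cirt] add [aso,sbc] -> 11 lines: urnem jazpz byymm yyj sdqia cztcw ftspy qqqnr aso sbc mhc

Answer: urnem
jazpz
byymm
yyj
sdqia
cztcw
ftspy
qqqnr
aso
sbc
mhc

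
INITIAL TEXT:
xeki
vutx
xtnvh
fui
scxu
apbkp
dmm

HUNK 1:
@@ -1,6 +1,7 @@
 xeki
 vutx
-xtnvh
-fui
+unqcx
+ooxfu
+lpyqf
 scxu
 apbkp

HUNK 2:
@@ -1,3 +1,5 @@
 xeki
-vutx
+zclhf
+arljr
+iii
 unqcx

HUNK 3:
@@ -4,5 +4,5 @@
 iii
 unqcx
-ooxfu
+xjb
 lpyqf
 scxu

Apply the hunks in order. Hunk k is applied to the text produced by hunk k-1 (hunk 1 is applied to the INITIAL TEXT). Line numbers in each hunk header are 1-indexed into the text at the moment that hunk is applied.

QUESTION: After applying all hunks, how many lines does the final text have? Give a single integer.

Hunk 1: at line 1 remove [xtnvh,fui] add [unqcx,ooxfu,lpyqf] -> 8 lines: xeki vutx unqcx ooxfu lpyqf scxu apbkp dmm
Hunk 2: at line 1 remove [vutx] add [zclhf,arljr,iii] -> 10 lines: xeki zclhf arljr iii unqcx ooxfu lpyqf scxu apbkp dmm
Hunk 3: at line 4 remove [ooxfu] add [xjb] -> 10 lines: xeki zclhf arljr iii unqcx xjb lpyqf scxu apbkp dmm
Final line count: 10

Answer: 10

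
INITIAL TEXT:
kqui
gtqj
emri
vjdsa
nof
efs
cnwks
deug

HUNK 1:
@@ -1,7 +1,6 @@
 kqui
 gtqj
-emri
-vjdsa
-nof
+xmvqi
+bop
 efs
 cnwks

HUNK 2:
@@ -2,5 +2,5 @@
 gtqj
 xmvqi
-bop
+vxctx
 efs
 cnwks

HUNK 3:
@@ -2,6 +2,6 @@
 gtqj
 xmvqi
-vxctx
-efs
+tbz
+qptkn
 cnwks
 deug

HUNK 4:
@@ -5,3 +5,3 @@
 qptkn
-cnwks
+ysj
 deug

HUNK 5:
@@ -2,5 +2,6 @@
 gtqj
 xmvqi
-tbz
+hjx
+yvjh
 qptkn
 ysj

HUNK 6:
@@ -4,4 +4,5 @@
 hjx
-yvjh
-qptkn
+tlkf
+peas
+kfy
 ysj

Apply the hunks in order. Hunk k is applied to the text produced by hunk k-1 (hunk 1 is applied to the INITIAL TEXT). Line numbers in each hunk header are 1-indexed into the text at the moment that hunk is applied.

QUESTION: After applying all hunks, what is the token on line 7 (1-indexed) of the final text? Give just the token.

Answer: kfy

Derivation:
Hunk 1: at line 1 remove [emri,vjdsa,nof] add [xmvqi,bop] -> 7 lines: kqui gtqj xmvqi bop efs cnwks deug
Hunk 2: at line 2 remove [bop] add [vxctx] -> 7 lines: kqui gtqj xmvqi vxctx efs cnwks deug
Hunk 3: at line 2 remove [vxctx,efs] add [tbz,qptkn] -> 7 lines: kqui gtqj xmvqi tbz qptkn cnwks deug
Hunk 4: at line 5 remove [cnwks] add [ysj] -> 7 lines: kqui gtqj xmvqi tbz qptkn ysj deug
Hunk 5: at line 2 remove [tbz] add [hjx,yvjh] -> 8 lines: kqui gtqj xmvqi hjx yvjh qptkn ysj deug
Hunk 6: at line 4 remove [yvjh,qptkn] add [tlkf,peas,kfy] -> 9 lines: kqui gtqj xmvqi hjx tlkf peas kfy ysj deug
Final line 7: kfy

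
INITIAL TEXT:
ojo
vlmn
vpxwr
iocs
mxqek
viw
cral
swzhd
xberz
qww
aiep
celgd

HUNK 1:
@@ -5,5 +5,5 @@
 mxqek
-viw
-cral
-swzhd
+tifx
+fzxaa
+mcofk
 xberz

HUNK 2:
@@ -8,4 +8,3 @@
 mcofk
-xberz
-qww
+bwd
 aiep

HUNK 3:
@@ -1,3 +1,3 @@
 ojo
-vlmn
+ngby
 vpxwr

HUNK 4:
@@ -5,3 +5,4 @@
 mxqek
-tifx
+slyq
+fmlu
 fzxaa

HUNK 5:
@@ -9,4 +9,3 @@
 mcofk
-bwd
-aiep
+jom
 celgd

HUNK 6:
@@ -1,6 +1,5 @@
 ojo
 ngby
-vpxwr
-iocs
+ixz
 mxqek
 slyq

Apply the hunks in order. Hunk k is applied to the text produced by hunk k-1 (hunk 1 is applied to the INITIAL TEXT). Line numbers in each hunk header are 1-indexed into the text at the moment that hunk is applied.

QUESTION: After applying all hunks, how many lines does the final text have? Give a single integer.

Answer: 10

Derivation:
Hunk 1: at line 5 remove [viw,cral,swzhd] add [tifx,fzxaa,mcofk] -> 12 lines: ojo vlmn vpxwr iocs mxqek tifx fzxaa mcofk xberz qww aiep celgd
Hunk 2: at line 8 remove [xberz,qww] add [bwd] -> 11 lines: ojo vlmn vpxwr iocs mxqek tifx fzxaa mcofk bwd aiep celgd
Hunk 3: at line 1 remove [vlmn] add [ngby] -> 11 lines: ojo ngby vpxwr iocs mxqek tifx fzxaa mcofk bwd aiep celgd
Hunk 4: at line 5 remove [tifx] add [slyq,fmlu] -> 12 lines: ojo ngby vpxwr iocs mxqek slyq fmlu fzxaa mcofk bwd aiep celgd
Hunk 5: at line 9 remove [bwd,aiep] add [jom] -> 11 lines: ojo ngby vpxwr iocs mxqek slyq fmlu fzxaa mcofk jom celgd
Hunk 6: at line 1 remove [vpxwr,iocs] add [ixz] -> 10 lines: ojo ngby ixz mxqek slyq fmlu fzxaa mcofk jom celgd
Final line count: 10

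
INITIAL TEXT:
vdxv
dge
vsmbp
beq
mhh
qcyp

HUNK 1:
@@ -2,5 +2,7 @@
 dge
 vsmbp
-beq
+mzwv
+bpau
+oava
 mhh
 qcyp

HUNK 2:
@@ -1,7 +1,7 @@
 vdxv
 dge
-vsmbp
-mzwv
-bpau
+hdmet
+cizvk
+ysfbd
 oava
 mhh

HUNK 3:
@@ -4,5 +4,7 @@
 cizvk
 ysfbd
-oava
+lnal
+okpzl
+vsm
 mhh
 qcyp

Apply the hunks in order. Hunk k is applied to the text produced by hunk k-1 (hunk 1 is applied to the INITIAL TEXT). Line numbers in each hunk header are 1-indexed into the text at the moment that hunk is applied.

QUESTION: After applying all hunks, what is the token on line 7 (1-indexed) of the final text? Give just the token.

Answer: okpzl

Derivation:
Hunk 1: at line 2 remove [beq] add [mzwv,bpau,oava] -> 8 lines: vdxv dge vsmbp mzwv bpau oava mhh qcyp
Hunk 2: at line 1 remove [vsmbp,mzwv,bpau] add [hdmet,cizvk,ysfbd] -> 8 lines: vdxv dge hdmet cizvk ysfbd oava mhh qcyp
Hunk 3: at line 4 remove [oava] add [lnal,okpzl,vsm] -> 10 lines: vdxv dge hdmet cizvk ysfbd lnal okpzl vsm mhh qcyp
Final line 7: okpzl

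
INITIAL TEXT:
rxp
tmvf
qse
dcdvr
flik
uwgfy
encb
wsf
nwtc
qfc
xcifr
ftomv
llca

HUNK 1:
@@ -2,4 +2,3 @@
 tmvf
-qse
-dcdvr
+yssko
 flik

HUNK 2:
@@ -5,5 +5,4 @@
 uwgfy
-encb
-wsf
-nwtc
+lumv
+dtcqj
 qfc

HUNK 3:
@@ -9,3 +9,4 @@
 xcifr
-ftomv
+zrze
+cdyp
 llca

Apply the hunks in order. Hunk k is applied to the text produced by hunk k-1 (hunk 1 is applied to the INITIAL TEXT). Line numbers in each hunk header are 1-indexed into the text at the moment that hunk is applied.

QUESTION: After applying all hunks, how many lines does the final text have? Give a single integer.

Answer: 12

Derivation:
Hunk 1: at line 2 remove [qse,dcdvr] add [yssko] -> 12 lines: rxp tmvf yssko flik uwgfy encb wsf nwtc qfc xcifr ftomv llca
Hunk 2: at line 5 remove [encb,wsf,nwtc] add [lumv,dtcqj] -> 11 lines: rxp tmvf yssko flik uwgfy lumv dtcqj qfc xcifr ftomv llca
Hunk 3: at line 9 remove [ftomv] add [zrze,cdyp] -> 12 lines: rxp tmvf yssko flik uwgfy lumv dtcqj qfc xcifr zrze cdyp llca
Final line count: 12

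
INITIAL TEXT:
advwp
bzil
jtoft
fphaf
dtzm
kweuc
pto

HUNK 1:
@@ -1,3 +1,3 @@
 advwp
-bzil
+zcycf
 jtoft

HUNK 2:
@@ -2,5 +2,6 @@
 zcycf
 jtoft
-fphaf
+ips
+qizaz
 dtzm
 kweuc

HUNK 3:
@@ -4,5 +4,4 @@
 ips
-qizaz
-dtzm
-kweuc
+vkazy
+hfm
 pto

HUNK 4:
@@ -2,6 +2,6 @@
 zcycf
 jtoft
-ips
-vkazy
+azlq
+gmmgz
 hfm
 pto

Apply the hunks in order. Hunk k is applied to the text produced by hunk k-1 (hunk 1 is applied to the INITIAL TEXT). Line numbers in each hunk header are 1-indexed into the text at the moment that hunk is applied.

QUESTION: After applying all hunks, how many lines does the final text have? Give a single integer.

Answer: 7

Derivation:
Hunk 1: at line 1 remove [bzil] add [zcycf] -> 7 lines: advwp zcycf jtoft fphaf dtzm kweuc pto
Hunk 2: at line 2 remove [fphaf] add [ips,qizaz] -> 8 lines: advwp zcycf jtoft ips qizaz dtzm kweuc pto
Hunk 3: at line 4 remove [qizaz,dtzm,kweuc] add [vkazy,hfm] -> 7 lines: advwp zcycf jtoft ips vkazy hfm pto
Hunk 4: at line 2 remove [ips,vkazy] add [azlq,gmmgz] -> 7 lines: advwp zcycf jtoft azlq gmmgz hfm pto
Final line count: 7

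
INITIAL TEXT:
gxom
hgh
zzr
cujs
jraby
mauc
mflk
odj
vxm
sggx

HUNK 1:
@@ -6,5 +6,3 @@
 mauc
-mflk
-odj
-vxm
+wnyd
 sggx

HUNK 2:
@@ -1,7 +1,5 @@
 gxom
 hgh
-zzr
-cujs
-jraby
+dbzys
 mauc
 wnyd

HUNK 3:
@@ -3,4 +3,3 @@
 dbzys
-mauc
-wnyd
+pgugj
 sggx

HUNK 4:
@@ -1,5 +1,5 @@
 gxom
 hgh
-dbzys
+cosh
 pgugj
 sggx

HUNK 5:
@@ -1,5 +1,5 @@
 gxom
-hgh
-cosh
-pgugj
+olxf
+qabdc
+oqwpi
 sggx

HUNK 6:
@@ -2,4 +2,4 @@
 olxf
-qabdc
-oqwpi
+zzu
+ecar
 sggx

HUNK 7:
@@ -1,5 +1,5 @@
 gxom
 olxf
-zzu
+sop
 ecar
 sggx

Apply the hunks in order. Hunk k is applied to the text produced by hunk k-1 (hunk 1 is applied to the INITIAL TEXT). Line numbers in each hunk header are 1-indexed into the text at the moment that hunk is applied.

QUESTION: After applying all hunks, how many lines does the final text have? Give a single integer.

Answer: 5

Derivation:
Hunk 1: at line 6 remove [mflk,odj,vxm] add [wnyd] -> 8 lines: gxom hgh zzr cujs jraby mauc wnyd sggx
Hunk 2: at line 1 remove [zzr,cujs,jraby] add [dbzys] -> 6 lines: gxom hgh dbzys mauc wnyd sggx
Hunk 3: at line 3 remove [mauc,wnyd] add [pgugj] -> 5 lines: gxom hgh dbzys pgugj sggx
Hunk 4: at line 1 remove [dbzys] add [cosh] -> 5 lines: gxom hgh cosh pgugj sggx
Hunk 5: at line 1 remove [hgh,cosh,pgugj] add [olxf,qabdc,oqwpi] -> 5 lines: gxom olxf qabdc oqwpi sggx
Hunk 6: at line 2 remove [qabdc,oqwpi] add [zzu,ecar] -> 5 lines: gxom olxf zzu ecar sggx
Hunk 7: at line 1 remove [zzu] add [sop] -> 5 lines: gxom olxf sop ecar sggx
Final line count: 5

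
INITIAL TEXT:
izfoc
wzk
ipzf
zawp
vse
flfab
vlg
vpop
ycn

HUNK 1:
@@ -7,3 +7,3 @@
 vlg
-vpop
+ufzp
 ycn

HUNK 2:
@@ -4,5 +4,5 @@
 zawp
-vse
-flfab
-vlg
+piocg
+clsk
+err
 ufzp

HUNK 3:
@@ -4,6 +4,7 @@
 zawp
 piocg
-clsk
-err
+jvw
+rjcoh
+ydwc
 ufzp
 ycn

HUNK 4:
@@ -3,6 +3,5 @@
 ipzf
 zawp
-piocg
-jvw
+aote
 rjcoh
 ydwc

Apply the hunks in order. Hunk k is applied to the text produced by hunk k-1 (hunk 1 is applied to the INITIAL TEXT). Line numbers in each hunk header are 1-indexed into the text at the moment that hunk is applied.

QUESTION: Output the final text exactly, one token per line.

Hunk 1: at line 7 remove [vpop] add [ufzp] -> 9 lines: izfoc wzk ipzf zawp vse flfab vlg ufzp ycn
Hunk 2: at line 4 remove [vse,flfab,vlg] add [piocg,clsk,err] -> 9 lines: izfoc wzk ipzf zawp piocg clsk err ufzp ycn
Hunk 3: at line 4 remove [clsk,err] add [jvw,rjcoh,ydwc] -> 10 lines: izfoc wzk ipzf zawp piocg jvw rjcoh ydwc ufzp ycn
Hunk 4: at line 3 remove [piocg,jvw] add [aote] -> 9 lines: izfoc wzk ipzf zawp aote rjcoh ydwc ufzp ycn

Answer: izfoc
wzk
ipzf
zawp
aote
rjcoh
ydwc
ufzp
ycn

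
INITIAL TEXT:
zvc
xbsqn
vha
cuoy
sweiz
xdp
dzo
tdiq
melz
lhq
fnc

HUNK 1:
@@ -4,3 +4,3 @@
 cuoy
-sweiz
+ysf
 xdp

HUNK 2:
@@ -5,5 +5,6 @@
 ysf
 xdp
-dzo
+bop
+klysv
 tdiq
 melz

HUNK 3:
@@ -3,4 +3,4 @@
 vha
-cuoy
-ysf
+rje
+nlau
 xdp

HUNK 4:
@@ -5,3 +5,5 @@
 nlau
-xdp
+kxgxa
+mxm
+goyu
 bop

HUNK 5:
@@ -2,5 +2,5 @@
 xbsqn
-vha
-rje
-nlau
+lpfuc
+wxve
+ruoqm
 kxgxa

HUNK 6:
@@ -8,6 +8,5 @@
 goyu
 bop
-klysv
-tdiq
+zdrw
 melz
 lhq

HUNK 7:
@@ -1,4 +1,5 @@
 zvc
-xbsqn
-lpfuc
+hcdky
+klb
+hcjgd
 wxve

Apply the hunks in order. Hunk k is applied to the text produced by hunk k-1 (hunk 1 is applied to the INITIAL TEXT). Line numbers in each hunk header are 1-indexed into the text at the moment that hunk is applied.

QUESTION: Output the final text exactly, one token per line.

Answer: zvc
hcdky
klb
hcjgd
wxve
ruoqm
kxgxa
mxm
goyu
bop
zdrw
melz
lhq
fnc

Derivation:
Hunk 1: at line 4 remove [sweiz] add [ysf] -> 11 lines: zvc xbsqn vha cuoy ysf xdp dzo tdiq melz lhq fnc
Hunk 2: at line 5 remove [dzo] add [bop,klysv] -> 12 lines: zvc xbsqn vha cuoy ysf xdp bop klysv tdiq melz lhq fnc
Hunk 3: at line 3 remove [cuoy,ysf] add [rje,nlau] -> 12 lines: zvc xbsqn vha rje nlau xdp bop klysv tdiq melz lhq fnc
Hunk 4: at line 5 remove [xdp] add [kxgxa,mxm,goyu] -> 14 lines: zvc xbsqn vha rje nlau kxgxa mxm goyu bop klysv tdiq melz lhq fnc
Hunk 5: at line 2 remove [vha,rje,nlau] add [lpfuc,wxve,ruoqm] -> 14 lines: zvc xbsqn lpfuc wxve ruoqm kxgxa mxm goyu bop klysv tdiq melz lhq fnc
Hunk 6: at line 8 remove [klysv,tdiq] add [zdrw] -> 13 lines: zvc xbsqn lpfuc wxve ruoqm kxgxa mxm goyu bop zdrw melz lhq fnc
Hunk 7: at line 1 remove [xbsqn,lpfuc] add [hcdky,klb,hcjgd] -> 14 lines: zvc hcdky klb hcjgd wxve ruoqm kxgxa mxm goyu bop zdrw melz lhq fnc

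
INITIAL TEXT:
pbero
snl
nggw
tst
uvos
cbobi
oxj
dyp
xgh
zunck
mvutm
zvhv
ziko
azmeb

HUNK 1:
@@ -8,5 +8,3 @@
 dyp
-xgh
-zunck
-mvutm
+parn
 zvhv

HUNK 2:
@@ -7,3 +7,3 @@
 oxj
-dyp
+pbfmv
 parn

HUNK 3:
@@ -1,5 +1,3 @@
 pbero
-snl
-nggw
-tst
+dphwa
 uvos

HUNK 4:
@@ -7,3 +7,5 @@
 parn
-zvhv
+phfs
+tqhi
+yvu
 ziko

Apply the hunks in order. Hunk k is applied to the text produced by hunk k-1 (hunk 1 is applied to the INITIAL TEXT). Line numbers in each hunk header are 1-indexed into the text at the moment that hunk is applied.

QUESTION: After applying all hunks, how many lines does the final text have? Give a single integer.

Hunk 1: at line 8 remove [xgh,zunck,mvutm] add [parn] -> 12 lines: pbero snl nggw tst uvos cbobi oxj dyp parn zvhv ziko azmeb
Hunk 2: at line 7 remove [dyp] add [pbfmv] -> 12 lines: pbero snl nggw tst uvos cbobi oxj pbfmv parn zvhv ziko azmeb
Hunk 3: at line 1 remove [snl,nggw,tst] add [dphwa] -> 10 lines: pbero dphwa uvos cbobi oxj pbfmv parn zvhv ziko azmeb
Hunk 4: at line 7 remove [zvhv] add [phfs,tqhi,yvu] -> 12 lines: pbero dphwa uvos cbobi oxj pbfmv parn phfs tqhi yvu ziko azmeb
Final line count: 12

Answer: 12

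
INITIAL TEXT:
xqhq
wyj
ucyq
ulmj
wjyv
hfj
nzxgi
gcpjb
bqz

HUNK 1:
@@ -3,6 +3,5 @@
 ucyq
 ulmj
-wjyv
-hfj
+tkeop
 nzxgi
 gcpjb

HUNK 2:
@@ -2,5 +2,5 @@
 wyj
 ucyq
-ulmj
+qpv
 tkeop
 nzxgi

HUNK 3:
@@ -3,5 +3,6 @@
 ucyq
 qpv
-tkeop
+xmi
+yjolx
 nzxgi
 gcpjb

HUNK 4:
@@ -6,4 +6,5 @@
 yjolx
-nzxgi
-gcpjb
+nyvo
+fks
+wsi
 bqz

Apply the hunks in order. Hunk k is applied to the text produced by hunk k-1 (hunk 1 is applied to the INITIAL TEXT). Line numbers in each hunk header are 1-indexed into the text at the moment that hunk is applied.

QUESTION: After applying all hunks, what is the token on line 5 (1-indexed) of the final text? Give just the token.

Answer: xmi

Derivation:
Hunk 1: at line 3 remove [wjyv,hfj] add [tkeop] -> 8 lines: xqhq wyj ucyq ulmj tkeop nzxgi gcpjb bqz
Hunk 2: at line 2 remove [ulmj] add [qpv] -> 8 lines: xqhq wyj ucyq qpv tkeop nzxgi gcpjb bqz
Hunk 3: at line 3 remove [tkeop] add [xmi,yjolx] -> 9 lines: xqhq wyj ucyq qpv xmi yjolx nzxgi gcpjb bqz
Hunk 4: at line 6 remove [nzxgi,gcpjb] add [nyvo,fks,wsi] -> 10 lines: xqhq wyj ucyq qpv xmi yjolx nyvo fks wsi bqz
Final line 5: xmi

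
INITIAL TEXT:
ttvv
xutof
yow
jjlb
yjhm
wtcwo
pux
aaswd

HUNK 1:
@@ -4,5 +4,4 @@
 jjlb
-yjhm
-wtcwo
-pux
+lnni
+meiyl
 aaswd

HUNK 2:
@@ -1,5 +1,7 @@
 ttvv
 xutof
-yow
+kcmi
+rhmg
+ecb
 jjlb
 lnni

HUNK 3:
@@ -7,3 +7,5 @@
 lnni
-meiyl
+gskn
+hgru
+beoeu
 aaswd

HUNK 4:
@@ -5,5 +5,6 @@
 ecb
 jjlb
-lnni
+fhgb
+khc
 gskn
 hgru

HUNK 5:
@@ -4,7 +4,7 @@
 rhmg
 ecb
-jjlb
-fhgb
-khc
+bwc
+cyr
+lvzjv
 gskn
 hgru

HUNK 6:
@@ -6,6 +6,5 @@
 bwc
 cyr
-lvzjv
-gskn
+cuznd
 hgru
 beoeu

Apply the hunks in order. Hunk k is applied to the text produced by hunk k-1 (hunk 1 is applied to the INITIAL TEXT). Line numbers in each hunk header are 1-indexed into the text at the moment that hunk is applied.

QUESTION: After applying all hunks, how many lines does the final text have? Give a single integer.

Hunk 1: at line 4 remove [yjhm,wtcwo,pux] add [lnni,meiyl] -> 7 lines: ttvv xutof yow jjlb lnni meiyl aaswd
Hunk 2: at line 1 remove [yow] add [kcmi,rhmg,ecb] -> 9 lines: ttvv xutof kcmi rhmg ecb jjlb lnni meiyl aaswd
Hunk 3: at line 7 remove [meiyl] add [gskn,hgru,beoeu] -> 11 lines: ttvv xutof kcmi rhmg ecb jjlb lnni gskn hgru beoeu aaswd
Hunk 4: at line 5 remove [lnni] add [fhgb,khc] -> 12 lines: ttvv xutof kcmi rhmg ecb jjlb fhgb khc gskn hgru beoeu aaswd
Hunk 5: at line 4 remove [jjlb,fhgb,khc] add [bwc,cyr,lvzjv] -> 12 lines: ttvv xutof kcmi rhmg ecb bwc cyr lvzjv gskn hgru beoeu aaswd
Hunk 6: at line 6 remove [lvzjv,gskn] add [cuznd] -> 11 lines: ttvv xutof kcmi rhmg ecb bwc cyr cuznd hgru beoeu aaswd
Final line count: 11

Answer: 11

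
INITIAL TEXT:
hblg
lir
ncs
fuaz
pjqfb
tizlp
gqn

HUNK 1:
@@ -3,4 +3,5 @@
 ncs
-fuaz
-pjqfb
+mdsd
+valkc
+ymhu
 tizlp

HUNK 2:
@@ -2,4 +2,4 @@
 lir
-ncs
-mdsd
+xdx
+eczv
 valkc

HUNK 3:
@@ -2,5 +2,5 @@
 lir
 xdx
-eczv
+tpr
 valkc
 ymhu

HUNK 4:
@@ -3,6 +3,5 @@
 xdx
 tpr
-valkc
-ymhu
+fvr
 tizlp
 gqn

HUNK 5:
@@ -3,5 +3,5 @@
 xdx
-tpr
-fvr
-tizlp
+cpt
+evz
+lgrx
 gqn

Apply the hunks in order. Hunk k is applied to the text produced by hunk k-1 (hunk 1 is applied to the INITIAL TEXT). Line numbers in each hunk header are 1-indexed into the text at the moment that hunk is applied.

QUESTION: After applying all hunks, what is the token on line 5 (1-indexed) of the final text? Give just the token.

Hunk 1: at line 3 remove [fuaz,pjqfb] add [mdsd,valkc,ymhu] -> 8 lines: hblg lir ncs mdsd valkc ymhu tizlp gqn
Hunk 2: at line 2 remove [ncs,mdsd] add [xdx,eczv] -> 8 lines: hblg lir xdx eczv valkc ymhu tizlp gqn
Hunk 3: at line 2 remove [eczv] add [tpr] -> 8 lines: hblg lir xdx tpr valkc ymhu tizlp gqn
Hunk 4: at line 3 remove [valkc,ymhu] add [fvr] -> 7 lines: hblg lir xdx tpr fvr tizlp gqn
Hunk 5: at line 3 remove [tpr,fvr,tizlp] add [cpt,evz,lgrx] -> 7 lines: hblg lir xdx cpt evz lgrx gqn
Final line 5: evz

Answer: evz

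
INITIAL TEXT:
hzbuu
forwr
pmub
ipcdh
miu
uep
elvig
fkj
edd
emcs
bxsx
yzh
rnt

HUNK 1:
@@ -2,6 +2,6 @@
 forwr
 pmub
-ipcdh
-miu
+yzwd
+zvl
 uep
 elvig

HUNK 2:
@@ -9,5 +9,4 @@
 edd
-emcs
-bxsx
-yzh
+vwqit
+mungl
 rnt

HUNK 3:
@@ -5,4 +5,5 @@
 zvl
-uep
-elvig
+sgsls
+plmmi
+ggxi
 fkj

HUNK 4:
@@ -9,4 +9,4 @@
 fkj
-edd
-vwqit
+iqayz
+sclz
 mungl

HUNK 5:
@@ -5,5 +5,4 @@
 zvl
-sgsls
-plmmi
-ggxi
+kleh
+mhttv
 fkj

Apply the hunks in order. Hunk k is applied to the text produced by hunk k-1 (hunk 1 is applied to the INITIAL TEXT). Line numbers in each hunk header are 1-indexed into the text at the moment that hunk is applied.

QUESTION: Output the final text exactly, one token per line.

Hunk 1: at line 2 remove [ipcdh,miu] add [yzwd,zvl] -> 13 lines: hzbuu forwr pmub yzwd zvl uep elvig fkj edd emcs bxsx yzh rnt
Hunk 2: at line 9 remove [emcs,bxsx,yzh] add [vwqit,mungl] -> 12 lines: hzbuu forwr pmub yzwd zvl uep elvig fkj edd vwqit mungl rnt
Hunk 3: at line 5 remove [uep,elvig] add [sgsls,plmmi,ggxi] -> 13 lines: hzbuu forwr pmub yzwd zvl sgsls plmmi ggxi fkj edd vwqit mungl rnt
Hunk 4: at line 9 remove [edd,vwqit] add [iqayz,sclz] -> 13 lines: hzbuu forwr pmub yzwd zvl sgsls plmmi ggxi fkj iqayz sclz mungl rnt
Hunk 5: at line 5 remove [sgsls,plmmi,ggxi] add [kleh,mhttv] -> 12 lines: hzbuu forwr pmub yzwd zvl kleh mhttv fkj iqayz sclz mungl rnt

Answer: hzbuu
forwr
pmub
yzwd
zvl
kleh
mhttv
fkj
iqayz
sclz
mungl
rnt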